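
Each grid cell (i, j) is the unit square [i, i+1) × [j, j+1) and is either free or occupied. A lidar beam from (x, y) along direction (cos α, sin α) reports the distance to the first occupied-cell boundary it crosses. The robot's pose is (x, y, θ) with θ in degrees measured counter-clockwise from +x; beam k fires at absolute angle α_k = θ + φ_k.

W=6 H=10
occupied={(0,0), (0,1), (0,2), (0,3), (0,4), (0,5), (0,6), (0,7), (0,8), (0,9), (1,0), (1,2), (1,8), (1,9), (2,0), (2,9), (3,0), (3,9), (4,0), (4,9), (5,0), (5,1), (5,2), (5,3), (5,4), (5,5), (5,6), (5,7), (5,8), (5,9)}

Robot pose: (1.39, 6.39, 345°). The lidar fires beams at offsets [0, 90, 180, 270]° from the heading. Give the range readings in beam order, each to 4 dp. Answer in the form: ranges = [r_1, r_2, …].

beam 1: φ=0°, α=345°
  cosα=0.9659 sinα=-0.2588 | (1,6) | tMaxX 0.6315 tMaxY 1.5068 | tΔX 1.0353 tΔY 3.8637
    t=0.6315 [x] (2,6)
    t=1.5068 [y] (2,5)
    t=1.6668 [x] (3,5)
    t=2.7021 [x] (4,5)
    t=3.7373 [x] (5,5) — stop
  → r_1 = 3.7373
beam 2: φ=90°, α=75°
  cosα=0.2588 sinα=0.9659 | (1,6) | tMaxX 2.3569 tMaxY 0.6315 | tΔX 3.8637 tΔY 1.0353
    t=0.6315 [y] (1,7)
    t=1.6668 [y] (1,8) — stop
  → r_2 = 1.6668
beam 3: φ=180°, α=165°
  cosα=-0.9659 sinα=0.2588 | (1,6) | tMaxX 0.4038 tMaxY 2.3569 | tΔX 1.0353 tΔY 3.8637
    t=0.4038 [x] (0,6) — stop
  → r_3 = 0.4038
beam 4: φ=270°, α=255°
  cosα=-0.2588 sinα=-0.9659 | (1,6) | tMaxX 1.5068 tMaxY 0.4038 | tΔX 3.8637 tΔY 1.0353
    t=0.4038 [y] (1,5)
    t=1.4390 [y] (1,4)
    t=1.5068 [x] (0,4) — stop
  → r_4 = 1.5068

ranges = [3.7373, 1.6668, 0.4038, 1.5068]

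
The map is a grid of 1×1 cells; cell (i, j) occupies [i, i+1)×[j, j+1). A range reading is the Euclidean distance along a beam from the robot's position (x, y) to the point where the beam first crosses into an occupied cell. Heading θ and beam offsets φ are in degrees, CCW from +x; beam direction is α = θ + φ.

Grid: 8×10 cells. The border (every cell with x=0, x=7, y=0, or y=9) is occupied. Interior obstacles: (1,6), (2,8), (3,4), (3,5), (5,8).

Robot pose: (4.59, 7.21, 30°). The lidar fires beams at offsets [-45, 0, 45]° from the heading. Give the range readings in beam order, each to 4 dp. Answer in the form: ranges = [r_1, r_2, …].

beam 1: φ=-45°, α=345°
  direction (0.9659, -0.2588); cell (4,7); t to first gridline: x 0.4245, y 0.8114 (then +1.0353 / +3.8637)
    (5,7) via x @ 0.4245
    (5,6) via y @ 0.8114
    (6,6) via x @ 1.4597
    (7,6) via x @ 2.4950  # hit
  → r_1 = 2.4950
beam 2: φ=0°, α=30°
  direction (0.8660, 0.5000); cell (4,7); t to first gridline: x 0.4734, y 1.5800 (then +1.1547 / +2.0000)
    (5,7) via x @ 0.4734
    (5,8) via y @ 1.5800  # hit
  → r_2 = 1.5800
beam 3: φ=45°, α=75°
  direction (0.2588, 0.9659); cell (4,7); t to first gridline: x 1.5841, y 0.8179 (then +3.8637 / +1.0353)
    (4,8) via y @ 0.8179
    (5,8) via x @ 1.5841  # hit
  → r_3 = 1.5841

ranges = [2.4950, 1.5800, 1.5841]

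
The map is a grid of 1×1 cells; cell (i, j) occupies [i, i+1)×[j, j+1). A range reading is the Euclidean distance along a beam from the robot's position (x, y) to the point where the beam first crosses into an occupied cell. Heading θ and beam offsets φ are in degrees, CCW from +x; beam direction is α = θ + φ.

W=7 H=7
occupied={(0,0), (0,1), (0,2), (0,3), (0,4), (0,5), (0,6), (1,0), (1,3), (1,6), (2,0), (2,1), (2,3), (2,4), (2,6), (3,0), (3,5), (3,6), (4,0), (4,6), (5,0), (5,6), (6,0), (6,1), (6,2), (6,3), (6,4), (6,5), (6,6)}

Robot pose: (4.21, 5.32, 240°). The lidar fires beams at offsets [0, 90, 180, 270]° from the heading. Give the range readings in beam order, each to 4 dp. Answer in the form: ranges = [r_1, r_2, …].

ranges = [2.4200, 2.0669, 0.7852, 0.2425]

beam 1: φ=0°, α=240°
  d=(-0.5000,-0.8660)  start (4,5)  tX=0.4200 tY=0.3695  stride 1/|dx|=2.0000 1/|dy|=1.1547
    cross y-line → (4,4), t=0.3695
    cross x-line → (3,4), t=0.4200
    cross y-line → (3,3), t=1.5242
    cross x-line → (2,3), t=2.4200 (wall)
  → r_1 = 2.4200
beam 2: φ=90°, α=330°
  d=(0.8660,-0.5000)  start (4,5)  tX=0.9122 tY=0.6400  stride 1/|dx|=1.1547 1/|dy|=2.0000
    cross y-line → (4,4), t=0.6400
    cross x-line → (5,4), t=0.9122
    cross x-line → (6,4), t=2.0669 (wall)
  → r_2 = 2.0669
beam 3: φ=180°, α=60°
  d=(0.5000,0.8660)  start (4,5)  tX=1.5800 tY=0.7852  stride 1/|dx|=2.0000 1/|dy|=1.1547
    cross y-line → (4,6), t=0.7852 (wall)
  → r_3 = 0.7852
beam 4: φ=270°, α=150°
  d=(-0.8660,0.5000)  start (4,5)  tX=0.2425 tY=1.3600  stride 1/|dx|=1.1547 1/|dy|=2.0000
    cross x-line → (3,5), t=0.2425 (wall)
  → r_4 = 0.2425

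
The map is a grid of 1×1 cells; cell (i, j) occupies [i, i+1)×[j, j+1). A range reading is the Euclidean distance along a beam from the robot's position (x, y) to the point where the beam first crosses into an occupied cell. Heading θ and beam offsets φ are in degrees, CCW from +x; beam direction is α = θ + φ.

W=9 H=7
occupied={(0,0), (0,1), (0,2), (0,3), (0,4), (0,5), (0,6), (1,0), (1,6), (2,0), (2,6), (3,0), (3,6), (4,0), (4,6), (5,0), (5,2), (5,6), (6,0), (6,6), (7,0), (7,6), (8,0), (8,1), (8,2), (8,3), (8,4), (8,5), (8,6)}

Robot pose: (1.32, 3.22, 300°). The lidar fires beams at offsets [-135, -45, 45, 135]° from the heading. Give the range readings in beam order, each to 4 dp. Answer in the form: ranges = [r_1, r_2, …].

beam 1: φ=-135°, α=165°
  dir = (cos 165°, sin 165°) = (-0.9659, 0.2588); from cell (1,3)
  next x-line at t=0.3313, next y-line at t=3.0137; Δt_x=1.0353, Δt_y=3.8637
    x: enter (0,3) at t=0.3313 ← occupied
  → r_1 = 0.3313
beam 2: φ=-45°, α=255°
  dir = (cos 255°, sin 255°) = (-0.2588, -0.9659); from cell (1,3)
  next x-line at t=1.2364, next y-line at t=0.2278; Δt_x=3.8637, Δt_y=1.0353
    y: enter (1,2) at t=0.2278
    x: enter (0,2) at t=1.2364 ← occupied
  → r_2 = 1.2364
beam 3: φ=45°, α=345°
  dir = (cos 345°, sin 345°) = (0.9659, -0.2588); from cell (1,3)
  next x-line at t=0.7040, next y-line at t=0.8500; Δt_x=1.0353, Δt_y=3.8637
    x: enter (2,3) at t=0.7040
    y: enter (2,2) at t=0.8500
    x: enter (3,2) at t=1.7393
    x: enter (4,2) at t=2.7745
    x: enter (5,2) at t=3.8098 ← occupied
  → r_3 = 3.8098
beam 4: φ=135°, α=75°
  dir = (cos 75°, sin 75°) = (0.2588, 0.9659); from cell (1,3)
  next x-line at t=2.6273, next y-line at t=0.8075; Δt_x=3.8637, Δt_y=1.0353
    y: enter (1,4) at t=0.8075
    y: enter (1,5) at t=1.8428
    x: enter (2,5) at t=2.6273
    y: enter (2,6) at t=2.8781 ← occupied
  → r_4 = 2.8781

ranges = [0.3313, 1.2364, 3.8098, 2.8781]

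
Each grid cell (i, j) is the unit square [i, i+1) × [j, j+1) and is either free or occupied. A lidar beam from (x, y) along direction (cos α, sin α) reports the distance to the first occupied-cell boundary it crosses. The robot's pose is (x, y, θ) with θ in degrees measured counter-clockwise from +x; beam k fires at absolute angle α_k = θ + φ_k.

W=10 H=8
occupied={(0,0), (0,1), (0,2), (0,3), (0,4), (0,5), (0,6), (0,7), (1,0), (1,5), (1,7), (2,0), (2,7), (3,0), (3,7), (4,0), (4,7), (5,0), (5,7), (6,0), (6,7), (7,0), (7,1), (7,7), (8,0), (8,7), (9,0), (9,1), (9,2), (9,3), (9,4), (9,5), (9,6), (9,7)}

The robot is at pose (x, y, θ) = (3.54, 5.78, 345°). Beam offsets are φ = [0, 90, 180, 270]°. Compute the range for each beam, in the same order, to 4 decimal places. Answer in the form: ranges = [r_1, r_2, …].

beam 1: φ=0°, α=345°
  dir = (cos 345°, sin 345°) = (0.9659, -0.2588); from cell (3,5)
  next x-line at t=0.4762, next y-line at t=3.0137; Δt_x=1.0353, Δt_y=3.8637
    x: enter (4,5) at t=0.4762
    x: enter (5,5) at t=1.5115
    x: enter (6,5) at t=2.5468
    y: enter (6,4) at t=3.0137
    x: enter (7,4) at t=3.5821
    x: enter (8,4) at t=4.6173
    x: enter (9,4) at t=5.6526 ← occupied
  → r_1 = 5.6526
beam 2: φ=90°, α=75°
  dir = (cos 75°, sin 75°) = (0.2588, 0.9659); from cell (3,5)
  next x-line at t=1.7773, next y-line at t=0.2278; Δt_x=3.8637, Δt_y=1.0353
    y: enter (3,6) at t=0.2278
    y: enter (3,7) at t=1.2630 ← occupied
  → r_2 = 1.2630
beam 3: φ=180°, α=165°
  dir = (cos 165°, sin 165°) = (-0.9659, 0.2588); from cell (3,5)
  next x-line at t=0.5590, next y-line at t=0.8500; Δt_x=1.0353, Δt_y=3.8637
    x: enter (2,5) at t=0.5590
    y: enter (2,6) at t=0.8500
    x: enter (1,6) at t=1.5943
    x: enter (0,6) at t=2.6296 ← occupied
  → r_3 = 2.6296
beam 4: φ=270°, α=255°
  dir = (cos 255°, sin 255°) = (-0.2588, -0.9659); from cell (3,5)
  next x-line at t=2.0864, next y-line at t=0.8075; Δt_x=3.8637, Δt_y=1.0353
    y: enter (3,4) at t=0.8075
    y: enter (3,3) at t=1.8428
    x: enter (2,3) at t=2.0864
    y: enter (2,2) at t=2.8781
    y: enter (2,1) at t=3.9133
    y: enter (2,0) at t=4.9486 ← occupied
  → r_4 = 4.9486

ranges = [5.6526, 1.2630, 2.6296, 4.9486]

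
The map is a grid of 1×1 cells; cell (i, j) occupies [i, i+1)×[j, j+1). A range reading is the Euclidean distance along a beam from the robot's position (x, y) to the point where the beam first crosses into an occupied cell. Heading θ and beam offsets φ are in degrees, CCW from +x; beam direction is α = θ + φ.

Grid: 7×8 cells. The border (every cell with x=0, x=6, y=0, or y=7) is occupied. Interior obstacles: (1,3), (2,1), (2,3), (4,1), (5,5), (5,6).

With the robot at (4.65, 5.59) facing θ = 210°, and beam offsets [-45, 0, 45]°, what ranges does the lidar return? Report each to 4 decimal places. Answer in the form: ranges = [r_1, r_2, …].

ranges = [3.7788, 3.1800, 4.7519]

beam 1: φ=-45°, α=165°
  d=(-0.9659,0.2588)  start (4,5)  tX=0.6729 tY=1.5841  stride 1/|dx|=1.0353 1/|dy|=3.8637
    cross x-line → (3,5), t=0.6729
    cross y-line → (3,6), t=1.5841
    cross x-line → (2,6), t=1.7082
    cross x-line → (1,6), t=2.7435
    cross x-line → (0,6), t=3.7788 (wall)
  → r_1 = 3.7788
beam 2: φ=0°, α=210°
  d=(-0.8660,-0.5000)  start (4,5)  tX=0.7506 tY=1.1800  stride 1/|dx|=1.1547 1/|dy|=2.0000
    cross x-line → (3,5), t=0.7506
    cross y-line → (3,4), t=1.1800
    cross x-line → (2,4), t=1.9053
    cross x-line → (1,4), t=3.0600
    cross y-line → (1,3), t=3.1800 (wall)
  → r_2 = 3.1800
beam 3: φ=45°, α=255°
  d=(-0.2588,-0.9659)  start (4,5)  tX=2.5114 tY=0.6108  stride 1/|dx|=3.8637 1/|dy|=1.0353
    cross y-line → (4,4), t=0.6108
    cross y-line → (4,3), t=1.6461
    cross x-line → (3,3), t=2.5114
    cross y-line → (3,2), t=2.6814
    cross y-line → (3,1), t=3.7166
    cross y-line → (3,0), t=4.7519 (wall)
  → r_3 = 4.7519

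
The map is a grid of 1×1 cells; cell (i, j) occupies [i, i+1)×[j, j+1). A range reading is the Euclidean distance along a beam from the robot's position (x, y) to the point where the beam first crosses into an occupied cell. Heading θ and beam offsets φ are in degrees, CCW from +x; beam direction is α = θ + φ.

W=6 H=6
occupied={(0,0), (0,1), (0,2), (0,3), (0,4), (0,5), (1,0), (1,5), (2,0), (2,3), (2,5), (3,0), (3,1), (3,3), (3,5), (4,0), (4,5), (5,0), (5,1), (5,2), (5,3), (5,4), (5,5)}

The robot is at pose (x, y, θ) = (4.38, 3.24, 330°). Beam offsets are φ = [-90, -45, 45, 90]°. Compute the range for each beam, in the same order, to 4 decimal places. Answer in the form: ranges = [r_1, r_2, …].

beam 1: φ=-90°, α=240°
  d=(-0.5000,-0.8660)  start (4,3)  tX=0.7600 tY=0.2771  stride 1/|dx|=2.0000 1/|dy|=1.1547
    cross y-line → (4,2), t=0.2771
    cross x-line → (3,2), t=0.7600
    cross y-line → (3,1), t=1.4318 (wall)
  → r_1 = 1.4318
beam 2: φ=-45°, α=285°
  d=(0.2588,-0.9659)  start (4,3)  tX=2.3955 tY=0.2485  stride 1/|dx|=3.8637 1/|dy|=1.0353
    cross y-line → (4,2), t=0.2485
    cross y-line → (4,1), t=1.2837
    cross y-line → (4,0), t=2.3190 (wall)
  → r_2 = 2.3190
beam 3: φ=45°, α=15°
  d=(0.9659,0.2588)  start (4,3)  tX=0.6419 tY=2.9364  stride 1/|dx|=1.0353 1/|dy|=3.8637
    cross x-line → (5,3), t=0.6419 (wall)
  → r_3 = 0.6419
beam 4: φ=90°, α=60°
  d=(0.5000,0.8660)  start (4,3)  tX=1.2400 tY=0.8776  stride 1/|dx|=2.0000 1/|dy|=1.1547
    cross y-line → (4,4), t=0.8776
    cross x-line → (5,4), t=1.2400 (wall)
  → r_4 = 1.2400

ranges = [1.4318, 2.3190, 0.6419, 1.2400]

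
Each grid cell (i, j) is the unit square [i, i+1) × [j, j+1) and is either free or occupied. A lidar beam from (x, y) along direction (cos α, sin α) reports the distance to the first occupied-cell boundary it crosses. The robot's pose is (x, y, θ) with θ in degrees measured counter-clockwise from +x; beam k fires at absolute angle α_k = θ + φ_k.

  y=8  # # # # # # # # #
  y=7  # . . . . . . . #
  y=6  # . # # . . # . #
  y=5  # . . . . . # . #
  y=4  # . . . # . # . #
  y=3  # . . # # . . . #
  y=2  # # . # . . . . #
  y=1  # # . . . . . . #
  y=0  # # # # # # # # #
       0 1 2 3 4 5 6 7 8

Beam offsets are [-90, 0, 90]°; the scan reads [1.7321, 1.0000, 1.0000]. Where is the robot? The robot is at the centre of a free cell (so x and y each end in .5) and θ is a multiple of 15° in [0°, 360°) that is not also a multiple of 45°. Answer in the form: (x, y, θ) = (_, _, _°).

(x, y, θ) = (5.5, 7.5, 300°)

Enumerate (i+0.5, j+0.5, θ) over the 38 free cells and 16 admissible headings. For each, cast all 3 beams and compare to the given ranges.
  (2.5, 7.5, 285°): beam 1 = 1.5529 ≠ 1.7321 ✗
  (1.5, 6.5, 240°): beam 1 = 0.5774 ≠ 1.7321 ✗
  (5.5, 3.5, 105°): beam 1 = 2.5882 ≠ 1.7321 ✗
  …
  (5.5, 7.5, 300°): r_1=1.7321, r_2=1.0000, r_3=1.0000 — all match ✓
No second candidate reproduces the full scan.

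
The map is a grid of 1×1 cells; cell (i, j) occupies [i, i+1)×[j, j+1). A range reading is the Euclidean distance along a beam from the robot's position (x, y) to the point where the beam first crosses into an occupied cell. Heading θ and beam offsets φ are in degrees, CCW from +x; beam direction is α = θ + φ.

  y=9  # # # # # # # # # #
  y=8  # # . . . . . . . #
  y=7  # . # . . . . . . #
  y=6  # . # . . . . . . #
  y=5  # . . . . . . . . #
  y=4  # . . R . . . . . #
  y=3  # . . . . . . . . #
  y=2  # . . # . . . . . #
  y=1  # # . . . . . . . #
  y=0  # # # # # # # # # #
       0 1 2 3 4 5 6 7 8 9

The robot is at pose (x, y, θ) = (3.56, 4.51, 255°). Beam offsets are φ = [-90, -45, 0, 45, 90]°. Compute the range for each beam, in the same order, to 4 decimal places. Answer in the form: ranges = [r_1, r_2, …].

beam 1: φ=-90°, α=165°
  dir = (cos 165°, sin 165°) = (-0.9659, 0.2588); from cell (3,4)
  next x-line at t=0.5798, next y-line at t=1.8932; Δt_x=1.0353, Δt_y=3.8637
    x: enter (2,4) at t=0.5798
    x: enter (1,4) at t=1.6150
    y: enter (1,5) at t=1.8932
    x: enter (0,5) at t=2.6503 ← occupied
  → r_1 = 2.6503
beam 2: φ=-45°, α=210°
  dir = (cos 210°, sin 210°) = (-0.8660, -0.5000); from cell (3,4)
  next x-line at t=0.6466, next y-line at t=1.0200; Δt_x=1.1547, Δt_y=2.0000
    x: enter (2,4) at t=0.6466
    y: enter (2,3) at t=1.0200
    x: enter (1,3) at t=1.8013
    x: enter (0,3) at t=2.9560 ← occupied
  → r_2 = 2.9560
beam 3: φ=0°, α=255°
  dir = (cos 255°, sin 255°) = (-0.2588, -0.9659); from cell (3,4)
  next x-line at t=2.1637, next y-line at t=0.5280; Δt_x=3.8637, Δt_y=1.0353
    y: enter (3,3) at t=0.5280
    y: enter (3,2) at t=1.5633 ← occupied
  → r_3 = 1.5633
beam 4: φ=45°, α=300°
  dir = (cos 300°, sin 300°) = (0.5000, -0.8660); from cell (3,4)
  next x-line at t=0.8800, next y-line at t=0.5889; Δt_x=2.0000, Δt_y=1.1547
    y: enter (3,3) at t=0.5889
    x: enter (4,3) at t=0.8800
    y: enter (4,2) at t=1.7436
    x: enter (5,2) at t=2.8800
    y: enter (5,1) at t=2.8983
    y: enter (5,0) at t=4.0530 ← occupied
  → r_4 = 4.0530
beam 5: φ=90°, α=345°
  dir = (cos 345°, sin 345°) = (0.9659, -0.2588); from cell (3,4)
  next x-line at t=0.4555, next y-line at t=1.9705; Δt_x=1.0353, Δt_y=3.8637
    x: enter (4,4) at t=0.4555
    x: enter (5,4) at t=1.4908
    y: enter (5,3) at t=1.9705
    x: enter (6,3) at t=2.5261
    x: enter (7,3) at t=3.5614
    x: enter (8,3) at t=4.5966
    x: enter (9,3) at t=5.6319 ← occupied
  → r_5 = 5.6319

ranges = [2.6503, 2.9560, 1.5633, 4.0530, 5.6319]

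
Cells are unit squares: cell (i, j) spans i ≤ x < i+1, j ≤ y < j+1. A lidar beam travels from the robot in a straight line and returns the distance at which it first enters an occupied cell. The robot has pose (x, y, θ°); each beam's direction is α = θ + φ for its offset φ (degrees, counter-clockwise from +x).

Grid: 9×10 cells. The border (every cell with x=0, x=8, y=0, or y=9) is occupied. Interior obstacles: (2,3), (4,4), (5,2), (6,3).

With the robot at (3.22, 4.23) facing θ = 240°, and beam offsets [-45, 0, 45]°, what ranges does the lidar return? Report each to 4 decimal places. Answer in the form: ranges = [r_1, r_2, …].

beam 1: φ=-45°, α=195°
  cosα=-0.9659 sinα=-0.2588 | (3,4) | tMaxX 0.2278 tMaxY 0.8887 | tΔX 1.0353 tΔY 3.8637
    t=0.2278 [x] (2,4)
    t=0.8887 [y] (2,3) — stop
  → r_1 = 0.8887
beam 2: φ=0°, α=240°
  cosα=-0.5000 sinα=-0.8660 | (3,4) | tMaxX 0.4400 tMaxY 0.2656 | tΔX 2.0000 tΔY 1.1547
    t=0.2656 [y] (3,3)
    t=0.4400 [x] (2,3) — stop
  → r_2 = 0.4400
beam 3: φ=45°, α=285°
  cosα=0.2588 sinα=-0.9659 | (3,4) | tMaxX 3.0137 tMaxY 0.2381 | tΔX 3.8637 tΔY 1.0353
    t=0.2381 [y] (3,3)
    t=1.2734 [y] (3,2)
    t=2.3087 [y] (3,1)
    t=3.0137 [x] (4,1)
    t=3.3439 [y] (4,0) — stop
  → r_3 = 3.3439

ranges = [0.8887, 0.4400, 3.3439]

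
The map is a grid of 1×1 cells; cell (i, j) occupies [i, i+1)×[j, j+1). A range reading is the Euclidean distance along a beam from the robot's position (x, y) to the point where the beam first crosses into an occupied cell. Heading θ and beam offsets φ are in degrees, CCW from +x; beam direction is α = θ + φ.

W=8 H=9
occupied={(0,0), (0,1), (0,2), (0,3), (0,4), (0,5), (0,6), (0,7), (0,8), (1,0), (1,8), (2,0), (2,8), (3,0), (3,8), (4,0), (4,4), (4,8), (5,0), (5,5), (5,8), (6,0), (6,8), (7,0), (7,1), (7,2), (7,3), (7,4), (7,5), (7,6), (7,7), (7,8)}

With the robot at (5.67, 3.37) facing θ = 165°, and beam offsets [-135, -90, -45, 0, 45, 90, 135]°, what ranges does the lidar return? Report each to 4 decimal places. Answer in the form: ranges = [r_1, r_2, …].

beam 1: φ=-135°, α=30°
  direction (0.8660, 0.5000); cell (5,3); t to first gridline: x 0.3811, y 1.2600 (then +1.1547 / +2.0000)
    (6,3) via x @ 0.3811
    (6,4) via y @ 1.2600
    (7,4) via x @ 1.5358  # hit
  → r_1 = 1.5358
beam 2: φ=-90°, α=75°
  direction (0.2588, 0.9659); cell (5,3); t to first gridline: x 1.2750, y 0.6522 (then +3.8637 / +1.0353)
    (5,4) via y @ 0.6522
    (6,4) via x @ 1.2750
    (6,5) via y @ 1.6875
    (6,6) via y @ 2.7228
    (6,7) via y @ 3.7581
    (6,8) via y @ 4.7933  # hit
  → r_2 = 4.7933
beam 3: φ=-45°, α=120°
  direction (-0.5000, 0.8660); cell (5,3); t to first gridline: x 1.3400, y 0.7275 (then +2.0000 / +1.1547)
    (5,4) via y @ 0.7275
    (4,4) via x @ 1.3400  # hit
  → r_3 = 1.3400
beam 4: φ=0°, α=165°
  direction (-0.9659, 0.2588); cell (5,3); t to first gridline: x 0.6936, y 2.4341 (then +1.0353 / +3.8637)
    (4,3) via x @ 0.6936
    (3,3) via x @ 1.7289
    (3,4) via y @ 2.4341
    (2,4) via x @ 2.7642
    (1,4) via x @ 3.7995
    (0,4) via x @ 4.8347  # hit
  → r_4 = 4.8347
beam 5: φ=45°, α=210°
  direction (-0.8660, -0.5000); cell (5,3); t to first gridline: x 0.7736, y 0.7400 (then +1.1547 / +2.0000)
    (5,2) via y @ 0.7400
    (4,2) via x @ 0.7736
    (3,2) via x @ 1.9283
    (3,1) via y @ 2.7400
    (2,1) via x @ 3.0831
    (1,1) via x @ 4.2378
    (1,0) via y @ 4.7400  # hit
  → r_5 = 4.7400
beam 6: φ=90°, α=255°
  direction (-0.2588, -0.9659); cell (5,3); t to first gridline: x 2.5887, y 0.3831 (then +3.8637 / +1.0353)
    (5,2) via y @ 0.3831
    (5,1) via y @ 1.4183
    (5,0) via y @ 2.4536  # hit
  → r_6 = 2.4536
beam 7: φ=135°, α=300°
  direction (0.5000, -0.8660); cell (5,3); t to first gridline: x 0.6600, y 0.4272 (then +2.0000 / +1.1547)
    (5,2) via y @ 0.4272
    (6,2) via x @ 0.6600
    (6,1) via y @ 1.5819
    (7,1) via x @ 2.6600  # hit
  → r_7 = 2.6600

ranges = [1.5358, 4.7933, 1.3400, 4.8347, 4.7400, 2.4536, 2.6600]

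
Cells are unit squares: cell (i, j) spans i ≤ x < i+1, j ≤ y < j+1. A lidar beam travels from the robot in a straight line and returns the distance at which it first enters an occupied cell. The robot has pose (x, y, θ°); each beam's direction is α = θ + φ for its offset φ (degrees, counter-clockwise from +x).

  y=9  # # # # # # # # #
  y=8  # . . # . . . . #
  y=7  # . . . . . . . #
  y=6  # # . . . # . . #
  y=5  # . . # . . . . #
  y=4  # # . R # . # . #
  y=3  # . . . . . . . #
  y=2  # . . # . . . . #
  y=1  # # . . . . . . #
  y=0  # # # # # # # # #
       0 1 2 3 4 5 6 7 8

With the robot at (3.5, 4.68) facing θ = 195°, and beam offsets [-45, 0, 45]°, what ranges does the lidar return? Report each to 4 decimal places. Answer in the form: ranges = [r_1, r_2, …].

ranges = [2.6400, 1.5529, 3.0946]

beam 1: φ=-45°, α=150°
  cosα=-0.8660 sinα=0.5000 | (3,4) | tMaxX 0.5774 tMaxY 0.6400 | tΔX 1.1547 tΔY 2.0000
    t=0.5774 [x] (2,4)
    t=0.6400 [y] (2,5)
    t=1.7321 [x] (1,5)
    t=2.6400 [y] (1,6) — stop
  → r_1 = 2.6400
beam 2: φ=0°, α=195°
  cosα=-0.9659 sinα=-0.2588 | (3,4) | tMaxX 0.5176 tMaxY 2.6273 | tΔX 1.0353 tΔY 3.8637
    t=0.5176 [x] (2,4)
    t=1.5529 [x] (1,4) — stop
  → r_2 = 1.5529
beam 3: φ=45°, α=240°
  cosα=-0.5000 sinα=-0.8660 | (3,4) | tMaxX 1.0000 tMaxY 0.7852 | tΔX 2.0000 tΔY 1.1547
    t=0.7852 [y] (3,3)
    t=1.0000 [x] (2,3)
    t=1.9399 [y] (2,2)
    t=3.0000 [x] (1,2)
    t=3.0946 [y] (1,1) — stop
  → r_3 = 3.0946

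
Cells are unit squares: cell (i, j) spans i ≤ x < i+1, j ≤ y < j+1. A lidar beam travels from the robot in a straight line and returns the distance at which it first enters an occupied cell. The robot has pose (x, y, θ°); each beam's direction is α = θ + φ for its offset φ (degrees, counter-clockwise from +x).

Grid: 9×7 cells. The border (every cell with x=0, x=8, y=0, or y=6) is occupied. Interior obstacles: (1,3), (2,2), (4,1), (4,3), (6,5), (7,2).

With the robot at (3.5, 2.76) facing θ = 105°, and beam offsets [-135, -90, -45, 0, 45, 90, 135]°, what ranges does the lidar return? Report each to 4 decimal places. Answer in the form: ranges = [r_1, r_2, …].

beam 1: φ=-135°, α=330°
  dir = (cos 330°, sin 330°) = (0.8660, -0.5000); from cell (3,2)
  next x-line at t=0.5774, next y-line at t=1.5200; Δt_x=1.1547, Δt_y=2.0000
    x: enter (4,2) at t=0.5774
    y: enter (4,1) at t=1.5200 ← occupied
  → r_1 = 1.5200
beam 2: φ=-90°, α=15°
  dir = (cos 15°, sin 15°) = (0.9659, 0.2588); from cell (3,2)
  next x-line at t=0.5176, next y-line at t=0.9273; Δt_x=1.0353, Δt_y=3.8637
    x: enter (4,2) at t=0.5176
    y: enter (4,3) at t=0.9273 ← occupied
  → r_2 = 0.9273
beam 3: φ=-45°, α=60°
  dir = (cos 60°, sin 60°) = (0.5000, 0.8660); from cell (3,2)
  next x-line at t=1.0000, next y-line at t=0.2771; Δt_x=2.0000, Δt_y=1.1547
    y: enter (3,3) at t=0.2771
    x: enter (4,3) at t=1.0000 ← occupied
  → r_3 = 1.0000
beam 4: φ=0°, α=105°
  dir = (cos 105°, sin 105°) = (-0.2588, 0.9659); from cell (3,2)
  next x-line at t=1.9319, next y-line at t=0.2485; Δt_x=3.8637, Δt_y=1.0353
    y: enter (3,3) at t=0.2485
    y: enter (3,4) at t=1.2837
    x: enter (2,4) at t=1.9319
    y: enter (2,5) at t=2.3190
    y: enter (2,6) at t=3.3543 ← occupied
  → r_4 = 3.3543
beam 5: φ=45°, α=150°
  dir = (cos 150°, sin 150°) = (-0.8660, 0.5000); from cell (3,2)
  next x-line at t=0.5774, next y-line at t=0.4800; Δt_x=1.1547, Δt_y=2.0000
    y: enter (3,3) at t=0.4800
    x: enter (2,3) at t=0.5774
    x: enter (1,3) at t=1.7321 ← occupied
  → r_5 = 1.7321
beam 6: φ=90°, α=195°
  dir = (cos 195°, sin 195°) = (-0.9659, -0.2588); from cell (3,2)
  next x-line at t=0.5176, next y-line at t=2.9364; Δt_x=1.0353, Δt_y=3.8637
    x: enter (2,2) at t=0.5176 ← occupied
  → r_6 = 0.5176
beam 7: φ=135°, α=240°
  dir = (cos 240°, sin 240°) = (-0.5000, -0.8660); from cell (3,2)
  next x-line at t=1.0000, next y-line at t=0.8776; Δt_x=2.0000, Δt_y=1.1547
    y: enter (3,1) at t=0.8776
    x: enter (2,1) at t=1.0000
    y: enter (2,0) at t=2.0323 ← occupied
  → r_7 = 2.0323

ranges = [1.5200, 0.9273, 1.0000, 3.3543, 1.7321, 0.5176, 2.0323]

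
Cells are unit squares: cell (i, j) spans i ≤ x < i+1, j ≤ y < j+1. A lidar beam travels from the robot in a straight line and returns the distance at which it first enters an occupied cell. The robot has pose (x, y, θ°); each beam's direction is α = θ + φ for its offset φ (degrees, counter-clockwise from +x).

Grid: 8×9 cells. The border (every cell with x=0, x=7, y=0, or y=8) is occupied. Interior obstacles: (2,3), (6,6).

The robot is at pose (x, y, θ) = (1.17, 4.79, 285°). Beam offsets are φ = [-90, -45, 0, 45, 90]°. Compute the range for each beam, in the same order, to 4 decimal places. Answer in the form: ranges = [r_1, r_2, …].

beam 1: φ=-90°, α=195°
  cosα=-0.9659 sinα=-0.2588 | (1,4) | tMaxX 0.1760 tMaxY 3.0523 | tΔX 1.0353 tΔY 3.8637
    t=0.1760 [x] (0,4) — stop
  → r_1 = 0.1760
beam 2: φ=-45°, α=240°
  cosα=-0.5000 sinα=-0.8660 | (1,4) | tMaxX 0.3400 tMaxY 0.9122 | tΔX 2.0000 tΔY 1.1547
    t=0.3400 [x] (0,4) — stop
  → r_2 = 0.3400
beam 3: φ=0°, α=285°
  cosα=0.2588 sinα=-0.9659 | (1,4) | tMaxX 3.2069 tMaxY 0.8179 | tΔX 3.8637 tΔY 1.0353
    t=0.8179 [y] (1,3)
    t=1.8531 [y] (1,2)
    t=2.8884 [y] (1,1)
    t=3.2069 [x] (2,1)
    t=3.9237 [y] (2,0) — stop
  → r_3 = 3.9237
beam 4: φ=45°, α=330°
  cosα=0.8660 sinα=-0.5000 | (1,4) | tMaxX 0.9584 tMaxY 1.5800 | tΔX 1.1547 tΔY 2.0000
    t=0.9584 [x] (2,4)
    t=1.5800 [y] (2,3) — stop
  → r_4 = 1.5800
beam 5: φ=90°, α=15°
  cosα=0.9659 sinα=0.2588 | (1,4) | tMaxX 0.8593 tMaxY 0.8114 | tΔX 1.0353 tΔY 3.8637
    t=0.8114 [y] (1,5)
    t=0.8593 [x] (2,5)
    t=1.8946 [x] (3,5)
    t=2.9298 [x] (4,5)
    t=3.9651 [x] (5,5)
    t=4.6751 [y] (5,6)
    t=5.0004 [x] (6,6) — stop
  → r_5 = 5.0004

ranges = [0.1760, 0.3400, 3.9237, 1.5800, 5.0004]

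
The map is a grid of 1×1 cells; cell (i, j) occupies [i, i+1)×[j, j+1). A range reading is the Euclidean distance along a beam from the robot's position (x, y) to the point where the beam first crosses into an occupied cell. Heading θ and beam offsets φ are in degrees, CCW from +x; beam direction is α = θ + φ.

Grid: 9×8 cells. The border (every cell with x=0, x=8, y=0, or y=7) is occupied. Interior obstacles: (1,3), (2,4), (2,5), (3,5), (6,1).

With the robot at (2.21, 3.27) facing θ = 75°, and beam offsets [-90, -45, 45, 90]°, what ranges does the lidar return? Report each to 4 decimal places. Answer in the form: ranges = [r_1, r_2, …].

ranges = [4.9069, 6.6857, 0.4200, 0.2174]

beam 1: φ=-90°, α=345°
  cosα=0.9659 sinα=-0.2588 | (2,3) | tMaxX 0.8179 tMaxY 1.0432 | tΔX 1.0353 tΔY 3.8637
    t=0.8179 [x] (3,3)
    t=1.0432 [y] (3,2)
    t=1.8531 [x] (4,2)
    t=2.8884 [x] (5,2)
    t=3.9237 [x] (6,2)
    t=4.9069 [y] (6,1) — stop
  → r_1 = 4.9069
beam 2: φ=-45°, α=30°
  cosα=0.8660 sinα=0.5000 | (2,3) | tMaxX 0.9122 tMaxY 1.4600 | tΔX 1.1547 tΔY 2.0000
    t=0.9122 [x] (3,3)
    t=1.4600 [y] (3,4)
    t=2.0669 [x] (4,4)
    t=3.2216 [x] (5,4)
    t=3.4600 [y] (5,5)
    t=4.3763 [x] (6,5)
    t=5.4600 [y] (6,6)
    t=5.5310 [x] (7,6)
    t=6.6857 [x] (8,6) — stop
  → r_2 = 6.6857
beam 3: φ=45°, α=120°
  cosα=-0.5000 sinα=0.8660 | (2,3) | tMaxX 0.4200 tMaxY 0.8429 | tΔX 2.0000 tΔY 1.1547
    t=0.4200 [x] (1,3) — stop
  → r_3 = 0.4200
beam 4: φ=90°, α=165°
  cosα=-0.9659 sinα=0.2588 | (2,3) | tMaxX 0.2174 tMaxY 2.8205 | tΔX 1.0353 tΔY 3.8637
    t=0.2174 [x] (1,3) — stop
  → r_4 = 0.2174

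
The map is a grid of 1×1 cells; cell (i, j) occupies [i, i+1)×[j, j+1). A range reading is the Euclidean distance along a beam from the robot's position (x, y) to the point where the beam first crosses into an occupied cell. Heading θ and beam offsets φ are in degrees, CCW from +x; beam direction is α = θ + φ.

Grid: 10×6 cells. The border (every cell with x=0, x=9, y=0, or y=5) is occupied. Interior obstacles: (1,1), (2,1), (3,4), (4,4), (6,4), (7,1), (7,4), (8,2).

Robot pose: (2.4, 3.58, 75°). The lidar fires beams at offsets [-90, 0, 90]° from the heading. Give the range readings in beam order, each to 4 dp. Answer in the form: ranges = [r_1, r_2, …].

ranges = [5.7975, 1.4701, 1.4494]

beam 1: φ=-90°, α=345°
  direction (0.9659, -0.2588); cell (2,3); t to first gridline: x 0.6212, y 2.2409 (then +1.0353 / +3.8637)
    (3,3) via x @ 0.6212
    (4,3) via x @ 1.6564
    (4,2) via y @ 2.2409
    (5,2) via x @ 2.6917
    (6,2) via x @ 3.7270
    (7,2) via x @ 4.7623
    (8,2) via x @ 5.7975  # hit
  → r_1 = 5.7975
beam 2: φ=0°, α=75°
  direction (0.2588, 0.9659); cell (2,3); t to first gridline: x 2.3182, y 0.4348 (then +3.8637 / +1.0353)
    (2,4) via y @ 0.4348
    (2,5) via y @ 1.4701  # hit
  → r_2 = 1.4701
beam 3: φ=90°, α=165°
  direction (-0.9659, 0.2588); cell (2,3); t to first gridline: x 0.4141, y 1.6228 (then +1.0353 / +3.8637)
    (1,3) via x @ 0.4141
    (0,3) via x @ 1.4494  # hit
  → r_3 = 1.4494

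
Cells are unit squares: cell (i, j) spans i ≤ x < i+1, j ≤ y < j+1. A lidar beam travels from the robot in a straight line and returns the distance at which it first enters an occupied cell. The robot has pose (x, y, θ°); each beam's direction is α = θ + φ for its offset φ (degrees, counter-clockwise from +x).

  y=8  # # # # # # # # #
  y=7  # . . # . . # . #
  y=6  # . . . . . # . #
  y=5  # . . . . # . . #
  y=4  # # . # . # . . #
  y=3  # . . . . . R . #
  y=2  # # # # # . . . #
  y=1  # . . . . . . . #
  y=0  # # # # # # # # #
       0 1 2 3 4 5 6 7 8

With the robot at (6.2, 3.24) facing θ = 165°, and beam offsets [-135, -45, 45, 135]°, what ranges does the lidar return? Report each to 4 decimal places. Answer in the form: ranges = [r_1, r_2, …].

ranges = [2.0785, 0.8776, 1.3856, 2.5865]

beam 1: φ=-135°, α=30°
  direction (0.8660, 0.5000); cell (6,3); t to first gridline: x 0.9238, y 1.5200 (then +1.1547 / +2.0000)
    (7,3) via x @ 0.9238
    (7,4) via y @ 1.5200
    (8,4) via x @ 2.0785  # hit
  → r_1 = 2.0785
beam 2: φ=-45°, α=120°
  direction (-0.5000, 0.8660); cell (6,3); t to first gridline: x 0.4000, y 0.8776 (then +2.0000 / +1.1547)
    (5,3) via x @ 0.4000
    (5,4) via y @ 0.8776  # hit
  → r_2 = 0.8776
beam 3: φ=45°, α=210°
  direction (-0.8660, -0.5000); cell (6,3); t to first gridline: x 0.2309, y 0.4800 (then +1.1547 / +2.0000)
    (5,3) via x @ 0.2309
    (5,2) via y @ 0.4800
    (4,2) via x @ 1.3856  # hit
  → r_3 = 1.3856
beam 4: φ=135°, α=300°
  direction (0.5000, -0.8660); cell (6,3); t to first gridline: x 1.6000, y 0.2771 (then +2.0000 / +1.1547)
    (6,2) via y @ 0.2771
    (6,1) via y @ 1.4318
    (7,1) via x @ 1.6000
    (7,0) via y @ 2.5865  # hit
  → r_4 = 2.5865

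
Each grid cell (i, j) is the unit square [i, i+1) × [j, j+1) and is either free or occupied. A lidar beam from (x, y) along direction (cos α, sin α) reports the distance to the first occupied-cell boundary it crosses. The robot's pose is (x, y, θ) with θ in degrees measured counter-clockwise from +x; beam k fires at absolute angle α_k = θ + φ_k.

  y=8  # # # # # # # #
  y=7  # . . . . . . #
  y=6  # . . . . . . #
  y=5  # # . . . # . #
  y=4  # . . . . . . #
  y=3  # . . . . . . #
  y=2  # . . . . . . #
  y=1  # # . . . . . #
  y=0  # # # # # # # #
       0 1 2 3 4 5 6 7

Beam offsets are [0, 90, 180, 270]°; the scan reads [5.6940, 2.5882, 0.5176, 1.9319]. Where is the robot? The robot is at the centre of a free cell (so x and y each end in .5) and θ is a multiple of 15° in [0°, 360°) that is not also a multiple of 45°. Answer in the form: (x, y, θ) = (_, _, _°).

The pose lattice has 39·16 = 624 candidates. Test each by forward raycasting.
  (4.5, 4.5, 30°): beam 1 = 1.0000 ≠ 5.6940 ✗
  (6.5, 2.5, 105°): beam 1 = 2.5882 ≠ 5.6940 ✗
  (5.5, 2.5, 300°): beam 1 = 1.7321 ≠ 5.6940 ✗
  (4.5, 6.5, 300°): beam 1 = 1.0000 ≠ 5.6940 ✗
  …
  (6.5, 3.5, 165°): r_1=5.6940, r_2=2.5882, r_3=0.5176, r_4=1.9319 — all match ✓
Unique over the lattice → pose = (6.5, 3.5, 165°).

(x, y, θ) = (6.5, 3.5, 165°)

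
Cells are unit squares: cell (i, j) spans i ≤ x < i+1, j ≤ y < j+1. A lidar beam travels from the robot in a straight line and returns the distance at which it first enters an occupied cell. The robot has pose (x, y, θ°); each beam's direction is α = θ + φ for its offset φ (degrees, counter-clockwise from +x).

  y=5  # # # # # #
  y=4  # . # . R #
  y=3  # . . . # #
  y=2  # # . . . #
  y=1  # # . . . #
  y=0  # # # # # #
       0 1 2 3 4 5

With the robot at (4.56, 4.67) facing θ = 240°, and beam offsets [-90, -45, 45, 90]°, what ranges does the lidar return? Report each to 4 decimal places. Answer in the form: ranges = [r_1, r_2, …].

beam 1: φ=-90°, α=150°
  dir = (cos 150°, sin 150°) = (-0.8660, 0.5000); from cell (4,4)
  next x-line at t=0.6466, next y-line at t=0.6600; Δt_x=1.1547, Δt_y=2.0000
    x: enter (3,4) at t=0.6466
    y: enter (3,5) at t=0.6600 ← occupied
  → r_1 = 0.6600
beam 2: φ=-45°, α=195°
  dir = (cos 195°, sin 195°) = (-0.9659, -0.2588); from cell (4,4)
  next x-line at t=0.5798, next y-line at t=2.5887; Δt_x=1.0353, Δt_y=3.8637
    x: enter (3,4) at t=0.5798
    x: enter (2,4) at t=1.6150 ← occupied
  → r_2 = 1.6150
beam 3: φ=45°, α=285°
  dir = (cos 285°, sin 285°) = (0.2588, -0.9659); from cell (4,4)
  next x-line at t=1.7000, next y-line at t=0.6936; Δt_x=3.8637, Δt_y=1.0353
    y: enter (4,3) at t=0.6936 ← occupied
  → r_3 = 0.6936
beam 4: φ=90°, α=330°
  dir = (cos 330°, sin 330°) = (0.8660, -0.5000); from cell (4,4)
  next x-line at t=0.5081, next y-line at t=1.3400; Δt_x=1.1547, Δt_y=2.0000
    x: enter (5,4) at t=0.5081 ← occupied
  → r_4 = 0.5081

ranges = [0.6600, 1.6150, 0.6936, 0.5081]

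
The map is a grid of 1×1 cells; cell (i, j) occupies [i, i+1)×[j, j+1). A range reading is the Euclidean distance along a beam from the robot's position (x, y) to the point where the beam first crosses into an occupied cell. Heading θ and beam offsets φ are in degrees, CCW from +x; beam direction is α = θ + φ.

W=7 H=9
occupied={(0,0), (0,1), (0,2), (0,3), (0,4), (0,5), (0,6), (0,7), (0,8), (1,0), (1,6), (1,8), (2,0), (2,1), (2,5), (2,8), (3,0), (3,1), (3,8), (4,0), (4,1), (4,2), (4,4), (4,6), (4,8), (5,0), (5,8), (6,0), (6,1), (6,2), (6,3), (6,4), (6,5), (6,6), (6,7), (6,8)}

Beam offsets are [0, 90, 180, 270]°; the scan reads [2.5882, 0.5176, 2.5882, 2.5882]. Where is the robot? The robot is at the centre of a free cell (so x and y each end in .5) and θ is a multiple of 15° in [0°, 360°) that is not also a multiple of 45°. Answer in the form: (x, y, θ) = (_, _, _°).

The pose lattice has 27·16 = 432 candidates. Test each by forward raycasting.
  (3.5, 4.5, 60°): beam 1 = 1.7321 ≠ 2.5882 ✗
  (4.5, 3.5, 240°): beam 1 = 0.5774 ≠ 2.5882 ✗
  (5.5, 6.5, 75°): beam 1 = 1.5529 ≠ 2.5882 ✗
  …
  (3.5, 5.5, 105°): r_1=2.5882, r_2=0.5176, r_3=2.5882, r_4=2.5882 — all match ✓
Only this pose fits every beam.

(x, y, θ) = (3.5, 5.5, 105°)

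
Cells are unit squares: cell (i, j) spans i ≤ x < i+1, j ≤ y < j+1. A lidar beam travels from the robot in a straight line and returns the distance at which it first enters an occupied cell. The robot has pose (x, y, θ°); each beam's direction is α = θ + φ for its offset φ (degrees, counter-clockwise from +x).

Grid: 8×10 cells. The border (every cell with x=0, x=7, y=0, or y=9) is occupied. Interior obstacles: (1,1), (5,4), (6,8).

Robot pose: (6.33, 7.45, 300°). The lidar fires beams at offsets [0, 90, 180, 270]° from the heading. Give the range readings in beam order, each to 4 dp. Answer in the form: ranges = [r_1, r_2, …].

ranges = [1.3400, 0.7736, 0.6351, 6.1546]

beam 1: φ=0°, α=300°
  dir = (cos 300°, sin 300°) = (0.5000, -0.8660); from cell (6,7)
  next x-line at t=1.3400, next y-line at t=0.5196; Δt_x=2.0000, Δt_y=1.1547
    y: enter (6,6) at t=0.5196
    x: enter (7,6) at t=1.3400 ← occupied
  → r_1 = 1.3400
beam 2: φ=90°, α=30°
  dir = (cos 30°, sin 30°) = (0.8660, 0.5000); from cell (6,7)
  next x-line at t=0.7736, next y-line at t=1.1000; Δt_x=1.1547, Δt_y=2.0000
    x: enter (7,7) at t=0.7736 ← occupied
  → r_2 = 0.7736
beam 3: φ=180°, α=120°
  dir = (cos 120°, sin 120°) = (-0.5000, 0.8660); from cell (6,7)
  next x-line at t=0.6600, next y-line at t=0.6351; Δt_x=2.0000, Δt_y=1.1547
    y: enter (6,8) at t=0.6351 ← occupied
  → r_3 = 0.6351
beam 4: φ=270°, α=210°
  dir = (cos 210°, sin 210°) = (-0.8660, -0.5000); from cell (6,7)
  next x-line at t=0.3811, next y-line at t=0.9000; Δt_x=1.1547, Δt_y=2.0000
    x: enter (5,7) at t=0.3811
    y: enter (5,6) at t=0.9000
    x: enter (4,6) at t=1.5358
    x: enter (3,6) at t=2.6905
    y: enter (3,5) at t=2.9000
    x: enter (2,5) at t=3.8452
    y: enter (2,4) at t=4.9000
    x: enter (1,4) at t=4.9999
    x: enter (0,4) at t=6.1546 ← occupied
  → r_4 = 6.1546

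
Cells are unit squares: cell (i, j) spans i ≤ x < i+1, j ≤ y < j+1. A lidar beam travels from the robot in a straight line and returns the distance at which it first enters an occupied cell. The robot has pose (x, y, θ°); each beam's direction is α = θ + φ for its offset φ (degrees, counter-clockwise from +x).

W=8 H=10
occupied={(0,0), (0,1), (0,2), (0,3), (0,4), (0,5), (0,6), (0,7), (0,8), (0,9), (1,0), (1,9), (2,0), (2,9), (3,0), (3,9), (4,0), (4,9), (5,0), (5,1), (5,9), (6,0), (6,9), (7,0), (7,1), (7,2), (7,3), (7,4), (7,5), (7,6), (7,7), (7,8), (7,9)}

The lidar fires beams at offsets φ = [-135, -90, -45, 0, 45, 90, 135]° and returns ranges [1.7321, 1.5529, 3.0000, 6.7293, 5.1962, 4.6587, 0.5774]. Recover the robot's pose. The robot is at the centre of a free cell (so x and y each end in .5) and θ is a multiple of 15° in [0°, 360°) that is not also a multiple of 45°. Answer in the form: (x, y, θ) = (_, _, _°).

Candidates: 47 free-cell centres × 16 headings = 752 poses. Raycast each; keep the one whose scan matches to 4 dp.
  (2.5, 8.5, 15°): beam 1 = 3.0000 ≠ 1.7321 ✗
  (6.5, 7.5, 120°): beam 1 = 0.5176 ≠ 1.7321 ✗
  (6.5, 3.5, 150°): beam 1 = 0.5176 ≠ 1.7321 ✗
  (4.5, 6.5, 300°): beam 1 = 3.6235 ≠ 1.7321 ✗
  (2.5, 4.5, 60°): beam 1 = 3.6235 ≠ 1.7321 ✗
  …
  (5.5, 2.5, 105°): r_1=1.7321, r_2=1.5529, r_3=3.0000, r_4=6.7293, r_5=5.1962, r_6=4.6587, r_7=0.5774 — all match ✓
Only this pose fits every beam.

(x, y, θ) = (5.5, 2.5, 105°)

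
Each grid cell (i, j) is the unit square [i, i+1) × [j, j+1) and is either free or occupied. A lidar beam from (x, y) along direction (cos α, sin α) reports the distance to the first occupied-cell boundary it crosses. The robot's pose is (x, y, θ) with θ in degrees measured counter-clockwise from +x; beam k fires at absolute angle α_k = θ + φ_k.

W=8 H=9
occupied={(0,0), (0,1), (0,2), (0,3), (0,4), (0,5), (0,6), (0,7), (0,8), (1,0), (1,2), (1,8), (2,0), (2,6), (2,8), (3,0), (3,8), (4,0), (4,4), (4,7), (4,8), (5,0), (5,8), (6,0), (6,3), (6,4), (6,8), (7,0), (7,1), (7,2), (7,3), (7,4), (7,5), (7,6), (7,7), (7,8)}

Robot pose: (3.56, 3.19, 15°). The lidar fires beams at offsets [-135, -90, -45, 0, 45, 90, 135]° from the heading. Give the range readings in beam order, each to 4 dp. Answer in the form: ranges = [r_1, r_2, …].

beam 1: φ=-135°, α=240°
  cosα=-0.5000 sinα=-0.8660 | (3,3) | tMaxX 1.1200 tMaxY 0.2194 | tΔX 2.0000 tΔY 1.1547
    t=0.2194 [y] (3,2)
    t=1.1200 [x] (2,2)
    t=1.3741 [y] (2,1)
    t=2.5288 [y] (2,0) — stop
  → r_1 = 2.5288
beam 2: φ=-90°, α=285°
  cosα=0.2588 sinα=-0.9659 | (3,3) | tMaxX 1.7000 tMaxY 0.1967 | tΔX 3.8637 tΔY 1.0353
    t=0.1967 [y] (3,2)
    t=1.2320 [y] (3,1)
    t=1.7000 [x] (4,1)
    t=2.2673 [y] (4,0) — stop
  → r_2 = 2.2673
beam 3: φ=-45°, α=330°
  cosα=0.8660 sinα=-0.5000 | (3,3) | tMaxX 0.5081 tMaxY 0.3800 | tΔX 1.1547 tΔY 2.0000
    t=0.3800 [y] (3,2)
    t=0.5081 [x] (4,2)
    t=1.6628 [x] (5,2)
    t=2.3800 [y] (5,1)
    t=2.8175 [x] (6,1)
    t=3.9722 [x] (7,1) — stop
  → r_3 = 3.9722
beam 4: φ=0°, α=15°
  cosα=0.9659 sinα=0.2588 | (3,3) | tMaxX 0.4555 tMaxY 3.1296 | tΔX 1.0353 tΔY 3.8637
    t=0.4555 [x] (4,3)
    t=1.4908 [x] (5,3)
    t=2.5261 [x] (6,3) — stop
  → r_4 = 2.5261
beam 5: φ=45°, α=60°
  cosα=0.5000 sinα=0.8660 | (3,3) | tMaxX 0.8800 tMaxY 0.9353 | tΔX 2.0000 tΔY 1.1547
    t=0.8800 [x] (4,3)
    t=0.9353 [y] (4,4) — stop
  → r_5 = 0.9353
beam 6: φ=90°, α=105°
  cosα=-0.2588 sinα=0.9659 | (3,3) | tMaxX 2.1637 tMaxY 0.8386 | tΔX 3.8637 tΔY 1.0353
    t=0.8386 [y] (3,4)
    t=1.8738 [y] (3,5)
    t=2.1637 [x] (2,5)
    t=2.9091 [y] (2,6) — stop
  → r_6 = 2.9091
beam 7: φ=135°, α=150°
  cosα=-0.8660 sinα=0.5000 | (3,3) | tMaxX 0.6466 tMaxY 1.6200 | tΔX 1.1547 tΔY 2.0000
    t=0.6466 [x] (2,3)
    t=1.6200 [y] (2,4)
    t=1.8013 [x] (1,4)
    t=2.9560 [x] (0,4) — stop
  → r_7 = 2.9560

ranges = [2.5288, 2.2673, 3.9722, 2.5261, 0.9353, 2.9091, 2.9560]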